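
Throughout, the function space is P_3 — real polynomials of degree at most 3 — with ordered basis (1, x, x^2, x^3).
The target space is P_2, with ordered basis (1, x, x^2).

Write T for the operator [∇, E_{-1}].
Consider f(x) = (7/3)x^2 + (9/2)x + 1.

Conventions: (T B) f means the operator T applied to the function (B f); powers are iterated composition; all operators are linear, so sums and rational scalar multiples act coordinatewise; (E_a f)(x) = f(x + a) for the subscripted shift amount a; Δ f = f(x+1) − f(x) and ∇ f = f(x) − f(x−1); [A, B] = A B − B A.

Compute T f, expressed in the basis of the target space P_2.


E_{-1} f = (7/3)x^2 - (1/6)x - 7/6
∇ E_{-1} f = (14/3)x - 5/2
∇ f = (14/3)x + 13/6
E_{-1} ∇ f = (14/3)x - 5/2
[∇, E_{-1}] f = 0

the image equals g(x) = 0


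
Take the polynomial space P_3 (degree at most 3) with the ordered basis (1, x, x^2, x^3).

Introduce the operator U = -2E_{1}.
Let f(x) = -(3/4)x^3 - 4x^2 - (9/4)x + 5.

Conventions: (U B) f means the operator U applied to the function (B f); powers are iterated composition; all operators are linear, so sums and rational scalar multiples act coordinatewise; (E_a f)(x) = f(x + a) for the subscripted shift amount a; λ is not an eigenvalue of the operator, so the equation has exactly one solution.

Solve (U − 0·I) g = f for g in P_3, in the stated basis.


the result is g(x) = (3/8)x^3 + (7/8)x^2 - (7/4)x - 2

write g with unknown coordinates in the stated basis and equate coefficients in (U − 0·I) g = f
solving from the highest basis element down gives g = (3/8)x^3 + (7/8)x^2 - (7/4)x - 2
check: U g = -(3/4)x^3 - 4x^2 - (9/4)x + 5
so U g − 0·g = -(3/4)x^3 - 4x^2 - (9/4)x + 5 = f ✓


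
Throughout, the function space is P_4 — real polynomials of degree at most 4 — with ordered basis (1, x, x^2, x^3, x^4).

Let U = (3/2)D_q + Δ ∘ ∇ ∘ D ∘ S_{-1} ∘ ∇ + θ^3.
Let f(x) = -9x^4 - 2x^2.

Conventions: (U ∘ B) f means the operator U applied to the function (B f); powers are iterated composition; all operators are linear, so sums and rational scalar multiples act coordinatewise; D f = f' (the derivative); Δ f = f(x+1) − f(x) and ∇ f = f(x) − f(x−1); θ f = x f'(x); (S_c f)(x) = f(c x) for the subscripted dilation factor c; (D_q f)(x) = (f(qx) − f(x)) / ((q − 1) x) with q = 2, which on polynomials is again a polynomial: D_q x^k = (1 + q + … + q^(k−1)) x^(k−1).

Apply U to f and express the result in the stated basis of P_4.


g(x) = -576x^4 - (405/2)x^3 - 16x^2 - 9x + 216

D_q f = -135x^3 - 6x
((3/2)D_q) f = -(405/2)x^3 - 9x
∇ f = -36x^3 + 54x^2 - 40x + 11
S_{-1} ∇ f = 36x^3 + 54x^2 + 40x + 11
D (S_{-1} ∘ ∇) f = 108x^2 + 108x + 40
∇ D (S_{-1} ∘ ∇) f = 216x
Δ ∇ D (S_{-1} ∘ ∇) f = 216
θ f = -36x^4 - 4x^2
θ θ f = -144x^4 - 8x^2
θ θ θ f = -576x^4 - 16x^2
((3/2)D_q + Δ ∘ ∇ ∘ D ∘ S_{-1} ∘ ∇ + θ^3) f = -576x^4 - (405/2)x^3 - 16x^2 - 9x + 216


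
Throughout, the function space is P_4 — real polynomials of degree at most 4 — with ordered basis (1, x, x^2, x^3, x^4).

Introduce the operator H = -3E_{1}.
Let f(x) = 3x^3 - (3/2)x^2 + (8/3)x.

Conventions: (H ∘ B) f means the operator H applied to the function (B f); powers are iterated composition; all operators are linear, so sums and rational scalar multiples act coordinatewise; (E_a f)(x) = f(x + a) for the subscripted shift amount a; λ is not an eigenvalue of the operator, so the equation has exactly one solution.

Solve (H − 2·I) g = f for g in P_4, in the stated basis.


write g with unknown coordinates in the stated basis and equate coefficients in (H − 2·I) g = f
solving from the highest basis element down gives g = -(3/5)x^3 + (69/50)x^2 - (416/375)x + 247/1250
check: H g = (9/5)x^3 + (63/50)x^2 + (56/125)x + 247/625
so H g − 2·g = 3x^3 - (3/2)x^2 + (8/3)x = f ✓

the image equals g(x) = -(3/5)x^3 + (69/50)x^2 - (416/375)x + 247/1250


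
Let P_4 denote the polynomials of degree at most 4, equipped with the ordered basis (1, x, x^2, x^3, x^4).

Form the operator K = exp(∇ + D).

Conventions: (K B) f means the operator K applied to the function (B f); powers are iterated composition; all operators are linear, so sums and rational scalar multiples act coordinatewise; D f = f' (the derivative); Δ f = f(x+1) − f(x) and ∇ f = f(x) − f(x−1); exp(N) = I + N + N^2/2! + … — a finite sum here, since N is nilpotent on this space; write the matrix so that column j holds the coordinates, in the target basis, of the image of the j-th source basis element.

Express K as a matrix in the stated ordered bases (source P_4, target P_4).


the matrix is [[1, 2, 3, 3, 2]; [0, 1, 4, 9, 12]; [0, 0, 1, 6, 18]; [0, 0, 0, 1, 8]; [0, 0, 0, 0, 1]] (rows listed top to bottom)

image of 1: 1
image of x: x + 2
image of x^2: x^2 + 4x + 3
image of x^3: x^3 + 6x^2 + 9x + 3
image of x^4: x^4 + 8x^3 + 18x^2 + 12x + 2
each image's coordinates form column j of the matrix


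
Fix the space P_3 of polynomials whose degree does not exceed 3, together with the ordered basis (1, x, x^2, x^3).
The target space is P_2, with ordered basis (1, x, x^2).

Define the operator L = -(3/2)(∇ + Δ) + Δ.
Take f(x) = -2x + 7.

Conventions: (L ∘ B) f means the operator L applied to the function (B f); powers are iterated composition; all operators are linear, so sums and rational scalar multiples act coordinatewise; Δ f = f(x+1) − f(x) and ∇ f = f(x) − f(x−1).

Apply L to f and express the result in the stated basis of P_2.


g(x) = 4

∇ f = -2
Δ f = -2
(∇ + Δ) f = -4
(-(3/2)(∇ + Δ)) f = 6
Δ f = -2
(-(3/2)(∇ + Δ) + Δ) f = 4


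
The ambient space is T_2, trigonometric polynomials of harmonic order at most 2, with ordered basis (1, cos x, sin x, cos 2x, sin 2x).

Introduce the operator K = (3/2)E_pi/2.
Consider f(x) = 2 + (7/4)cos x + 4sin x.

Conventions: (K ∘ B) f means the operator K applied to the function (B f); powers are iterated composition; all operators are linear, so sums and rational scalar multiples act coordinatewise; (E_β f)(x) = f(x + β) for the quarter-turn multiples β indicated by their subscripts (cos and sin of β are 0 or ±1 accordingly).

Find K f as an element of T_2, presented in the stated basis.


E_pi/2 f = 2 + 4cos x - (7/4)sin x
((3/2)E_pi/2) f = 3 + 6cos x - (21/8)sin x

the result is g(x) = 3 + 6cos x - (21/8)sin x


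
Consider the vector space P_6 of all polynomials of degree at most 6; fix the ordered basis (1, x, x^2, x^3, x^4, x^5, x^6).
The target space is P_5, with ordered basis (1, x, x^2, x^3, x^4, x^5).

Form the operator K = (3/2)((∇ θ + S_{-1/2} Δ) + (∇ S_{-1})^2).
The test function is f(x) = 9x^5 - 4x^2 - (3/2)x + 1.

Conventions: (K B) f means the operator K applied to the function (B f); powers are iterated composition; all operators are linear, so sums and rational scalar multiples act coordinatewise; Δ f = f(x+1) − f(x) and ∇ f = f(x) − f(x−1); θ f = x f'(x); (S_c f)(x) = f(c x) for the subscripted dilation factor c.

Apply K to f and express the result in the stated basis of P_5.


θ f = 45x^5 - 8x^2 - (3/2)x
∇ θ f = 225x^4 - 450x^3 + 450x^2 - 241x + 103/2
Δ f = 45x^4 + 90x^3 + 90x^2 + 37x + 7/2
S_{-1/2} Δ f = (45/16)x^4 - (45/4)x^3 + (45/2)x^2 - (37/2)x + 7/2
(∇ θ + S_{-1/2} Δ) f = (3645/16)x^4 - (1845/4)x^3 + (945/2)x^2 - (519/2)x + 55
S_{-1} f = -9x^5 - 4x^2 + (3/2)x + 1
∇ S_{-1} f = -45x^4 + 90x^3 - 90x^2 + 37x - 7/2
S_{-1} (∇ S_{-1}) f = -45x^4 - 90x^3 - 90x^2 - 37x - 7/2
∇ S_{-1} (∇ S_{-1}) f = -180x^3 - 90x + 8
((∇ θ + S_{-1/2} Δ) + (∇ S_{-1})^2) f = (3645/16)x^4 - (2565/4)x^3 + (945/2)x^2 - (699/2)x + 63
((3/2)((∇ θ + S_{-1/2} Δ) + (∇ S_{-1})^2)) f = (10935/32)x^4 - (7695/8)x^3 + (2835/4)x^2 - (2097/4)x + 189/2

the result is g(x) = (10935/32)x^4 - (7695/8)x^3 + (2835/4)x^2 - (2097/4)x + 189/2


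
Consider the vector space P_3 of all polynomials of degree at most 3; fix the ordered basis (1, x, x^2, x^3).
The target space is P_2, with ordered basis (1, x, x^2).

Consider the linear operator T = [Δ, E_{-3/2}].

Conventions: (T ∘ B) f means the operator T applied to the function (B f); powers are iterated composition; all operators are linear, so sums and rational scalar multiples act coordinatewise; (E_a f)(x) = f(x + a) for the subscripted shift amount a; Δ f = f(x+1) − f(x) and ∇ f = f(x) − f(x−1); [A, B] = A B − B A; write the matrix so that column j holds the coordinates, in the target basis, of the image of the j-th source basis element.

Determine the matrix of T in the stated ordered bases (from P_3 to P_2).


the matrix is [[0, 0, 0, 0]; [0, 0, 0, 0]; [0, 0, 0, 0]] (rows listed top to bottom)

image of 1: 0
image of x: 0
image of x^2: 0
image of x^3: 0
each image's coordinates form column j of the matrix


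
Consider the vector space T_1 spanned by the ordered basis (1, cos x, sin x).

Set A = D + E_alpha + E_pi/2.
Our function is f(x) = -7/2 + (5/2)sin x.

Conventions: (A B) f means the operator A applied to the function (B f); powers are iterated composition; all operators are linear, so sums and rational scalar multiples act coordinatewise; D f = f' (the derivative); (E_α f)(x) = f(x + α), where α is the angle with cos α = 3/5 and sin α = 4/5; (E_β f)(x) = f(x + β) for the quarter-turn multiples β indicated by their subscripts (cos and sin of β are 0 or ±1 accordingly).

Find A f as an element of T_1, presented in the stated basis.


D f = (5/2)cos x
E_alpha f = -7/2 + 2cos x + (3/2)sin x
E_pi/2 f = -7/2 + (5/2)cos x
(D + E_alpha + E_pi/2) f = -7 + 7cos x + (3/2)sin x

the image equals g(x) = -7 + 7cos x + (3/2)sin x


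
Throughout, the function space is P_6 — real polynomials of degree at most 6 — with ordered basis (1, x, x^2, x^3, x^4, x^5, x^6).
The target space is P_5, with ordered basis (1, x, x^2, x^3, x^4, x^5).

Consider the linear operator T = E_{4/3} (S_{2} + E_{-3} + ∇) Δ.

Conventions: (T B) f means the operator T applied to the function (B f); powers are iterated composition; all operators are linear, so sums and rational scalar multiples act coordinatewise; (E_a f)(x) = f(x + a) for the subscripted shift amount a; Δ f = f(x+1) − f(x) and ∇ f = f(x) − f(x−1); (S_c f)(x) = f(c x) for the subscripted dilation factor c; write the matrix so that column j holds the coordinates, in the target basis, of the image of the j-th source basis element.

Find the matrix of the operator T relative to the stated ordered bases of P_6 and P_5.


the matrix is [[0, 2, 6, 128/3, 146, 48712/81, 6598/3]; [0, 0, 6, 37, 292, 37285/27, 60982/9]; [0, 0, 0, 15, 150, 4010/3, 24145/3]; [0, 0, 0, 0, 36, 1510/3, 5100]; [0, 0, 0, 0, 0, 85, 1515]; [0, 0, 0, 0, 0, 0, 198]] (rows listed top to bottom)

image of 1: 0
image of x: 2
image of x^2: 6x + 6
image of x^3: 15x^2 + 37x + 128/3
image of x^4: 36x^3 + 150x^2 + 292x + 146
image of x^5: 85x^4 + (1510/3)x^3 + (4010/3)x^2 + (37285/27)x + 48712/81
image of x^6: 198x^5 + 1515x^4 + 5100x^3 + (24145/3)x^2 + (60982/9)x + 6598/3
each image's coordinates form column j of the matrix


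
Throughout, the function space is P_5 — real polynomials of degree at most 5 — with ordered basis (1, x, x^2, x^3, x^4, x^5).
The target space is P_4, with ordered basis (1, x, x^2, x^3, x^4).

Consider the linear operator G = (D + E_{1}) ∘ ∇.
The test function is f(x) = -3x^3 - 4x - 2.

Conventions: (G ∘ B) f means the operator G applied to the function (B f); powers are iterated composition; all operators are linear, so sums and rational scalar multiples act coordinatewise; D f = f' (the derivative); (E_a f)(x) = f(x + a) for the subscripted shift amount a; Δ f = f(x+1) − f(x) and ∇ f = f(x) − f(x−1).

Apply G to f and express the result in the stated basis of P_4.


the image equals g(x) = -9x^2 - 27x + 2

∇ f = -9x^2 + 9x - 7
D ∇ f = -18x + 9
E_{1} ∇ f = -9x^2 - 9x - 7
(D + E_{1}) ∇ f = -9x^2 - 27x + 2


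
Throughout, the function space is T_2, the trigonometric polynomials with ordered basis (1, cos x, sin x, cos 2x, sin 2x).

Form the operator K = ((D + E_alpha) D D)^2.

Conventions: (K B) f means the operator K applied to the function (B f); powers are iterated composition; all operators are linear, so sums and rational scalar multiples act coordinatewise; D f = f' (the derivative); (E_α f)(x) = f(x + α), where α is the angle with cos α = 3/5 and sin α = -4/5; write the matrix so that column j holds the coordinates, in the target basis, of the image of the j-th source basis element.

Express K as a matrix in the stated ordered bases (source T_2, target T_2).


the matrix is [[0, 0, 0, 0, 0]; [0, 8/25, 6/25, 0, 0]; [0, -6/25, 8/25, 0, 0]; [0, 0, 0, -10032/625, -5824/625]; [0, 0, 0, 5824/625, -10032/625]] (rows listed top to bottom)

image of 1: 0
image of cos x: (8/25)cos x - (6/25)sin x
image of sin x: (6/25)cos x + (8/25)sin x
image of cos 2x: -(10032/625)cos 2x + (5824/625)sin 2x
image of sin 2x: -(5824/625)cos 2x - (10032/625)sin 2x
each image's coordinates form column j of the matrix


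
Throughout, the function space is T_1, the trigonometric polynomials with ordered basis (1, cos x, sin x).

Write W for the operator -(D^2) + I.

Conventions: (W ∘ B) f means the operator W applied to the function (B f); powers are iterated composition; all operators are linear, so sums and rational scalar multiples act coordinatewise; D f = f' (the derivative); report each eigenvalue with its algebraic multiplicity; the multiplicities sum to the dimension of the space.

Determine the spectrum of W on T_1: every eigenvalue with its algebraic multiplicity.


λ = 1 (multiplicity 1), λ = 2 (multiplicity 2)

image of 1: 1
image of cos x: 2cos x
image of sin x: 2sin x
the matrix is diagonal; its diagonal is (1, 2, 2)
for a triangular matrix the eigenvalues are the diagonal entries, with algebraic multiplicity their repetition count


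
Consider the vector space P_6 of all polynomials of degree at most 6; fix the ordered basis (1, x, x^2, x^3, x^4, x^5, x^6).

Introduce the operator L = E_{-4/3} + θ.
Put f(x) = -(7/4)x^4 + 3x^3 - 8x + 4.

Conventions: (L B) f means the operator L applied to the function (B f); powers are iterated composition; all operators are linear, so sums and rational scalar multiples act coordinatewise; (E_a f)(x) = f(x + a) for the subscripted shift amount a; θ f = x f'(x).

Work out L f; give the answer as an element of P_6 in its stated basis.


g(x) = -(35/4)x^4 + (64/3)x^3 - (92/3)x^2 + (448/27)x + 164/81

E_{-4/3} f = -(7/4)x^4 + (37/3)x^3 - (92/3)x^2 + (664/27)x + 164/81
θ f = -7x^4 + 9x^3 - 8x
(E_{-4/3} + θ) f = -(35/4)x^4 + (64/3)x^3 - (92/3)x^2 + (448/27)x + 164/81


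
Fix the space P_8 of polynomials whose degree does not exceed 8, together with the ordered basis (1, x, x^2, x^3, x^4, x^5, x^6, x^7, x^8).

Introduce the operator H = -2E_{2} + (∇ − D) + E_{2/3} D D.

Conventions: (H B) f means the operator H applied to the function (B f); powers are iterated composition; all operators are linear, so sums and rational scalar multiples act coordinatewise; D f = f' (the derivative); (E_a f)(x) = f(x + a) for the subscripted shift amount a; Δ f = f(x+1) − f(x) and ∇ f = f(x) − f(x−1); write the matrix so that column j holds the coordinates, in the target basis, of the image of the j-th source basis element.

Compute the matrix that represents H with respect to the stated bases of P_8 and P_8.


the matrix is [[-2, -4, -7, -11, -83/3, -1541/27, -3323/27, -20207/81, -370393/729]; [0, -2, -8, -21, -44, -415/3, -3082/9, -23261/27, -161656/81]; [0, 0, -2, -12, -42, -110, -415, -10787/9, -93044/27]; [0, 0, 0, -2, -16, -70, -220, -2905/3, -86296/27]; [0, 0, 0, 0, -2, -20, -105, -385, -5810/3]; [0, 0, 0, 0, 0, -2, -24, -147, -616]; [0, 0, 0, 0, 0, 0, -2, -28, -196]; [0, 0, 0, 0, 0, 0, 0, -2, -32]; [0, 0, 0, 0, 0, 0, 0, 0, -2]] (rows listed top to bottom)

image of 1: -2
image of x: -2x - 4
image of x^2: -2x^2 - 8x - 7
image of x^3: -2x^3 - 12x^2 - 21x - 11
image of x^4: -2x^4 - 16x^3 - 42x^2 - 44x - 83/3
image of x^5: -2x^5 - 20x^4 - 70x^3 - 110x^2 - (415/3)x - 1541/27
image of x^6: -2x^6 - 24x^5 - 105x^4 - 220x^3 - 415x^2 - (3082/9)x - 3323/27
image of x^7: -2x^7 - 28x^6 - 147x^5 - 385x^4 - (2905/3)x^3 - (10787/9)x^2 - (23261/27)x - 20207/81
image of x^8: -2x^8 - 32x^7 - 196x^6 - 616x^5 - (5810/3)x^4 - (86296/27)x^3 - (93044/27)x^2 - (161656/81)x - 370393/729
each image's coordinates form column j of the matrix


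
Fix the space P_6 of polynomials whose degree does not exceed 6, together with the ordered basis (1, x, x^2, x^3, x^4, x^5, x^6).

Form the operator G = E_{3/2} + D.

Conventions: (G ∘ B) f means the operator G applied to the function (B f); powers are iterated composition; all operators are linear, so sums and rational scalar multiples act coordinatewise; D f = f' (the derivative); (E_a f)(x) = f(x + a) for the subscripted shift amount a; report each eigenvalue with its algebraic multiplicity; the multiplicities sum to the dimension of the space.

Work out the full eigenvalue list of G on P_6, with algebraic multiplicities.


λ = 1 (multiplicity 7)

image of 1: 1
image of x: x + 5/2
image of x^2: x^2 + 5x + 9/4
image of x^3: x^3 + (15/2)x^2 + (27/4)x + 27/8
image of x^4: x^4 + 10x^3 + (27/2)x^2 + (27/2)x + 81/16
image of x^5: x^5 + (25/2)x^4 + (45/2)x^3 + (135/4)x^2 + (405/16)x + 243/32
image of x^6: x^6 + 15x^5 + (135/4)x^4 + (135/2)x^3 + (1215/16)x^2 + (729/16)x + 729/64
the matrix is upper triangular; its diagonal is (1, 1, 1, 1, 1, 1, 1)
for a triangular matrix the eigenvalues are the diagonal entries, with algebraic multiplicity their repetition count


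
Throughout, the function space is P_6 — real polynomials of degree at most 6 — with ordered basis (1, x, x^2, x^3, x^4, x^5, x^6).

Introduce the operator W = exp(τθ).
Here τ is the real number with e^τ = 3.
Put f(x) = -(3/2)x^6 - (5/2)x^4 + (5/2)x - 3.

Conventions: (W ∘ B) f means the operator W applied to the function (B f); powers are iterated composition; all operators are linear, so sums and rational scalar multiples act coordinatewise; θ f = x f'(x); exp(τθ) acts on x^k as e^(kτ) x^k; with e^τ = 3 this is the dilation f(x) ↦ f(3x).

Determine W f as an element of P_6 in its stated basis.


exp(τθ) x^k = e^(kτ) x^k; with e^τ = 3 this sends x^k to 3^k x^k
x ↦ 3 x
x^4 ↦ 81 x^4
x^6 ↦ 729 x^6
applying this coordinatewise to f: exp(τθ) f = -(2187/2)x^6 - (405/2)x^4 + (15/2)x - 3

g(x) = -(2187/2)x^6 - (405/2)x^4 + (15/2)x - 3


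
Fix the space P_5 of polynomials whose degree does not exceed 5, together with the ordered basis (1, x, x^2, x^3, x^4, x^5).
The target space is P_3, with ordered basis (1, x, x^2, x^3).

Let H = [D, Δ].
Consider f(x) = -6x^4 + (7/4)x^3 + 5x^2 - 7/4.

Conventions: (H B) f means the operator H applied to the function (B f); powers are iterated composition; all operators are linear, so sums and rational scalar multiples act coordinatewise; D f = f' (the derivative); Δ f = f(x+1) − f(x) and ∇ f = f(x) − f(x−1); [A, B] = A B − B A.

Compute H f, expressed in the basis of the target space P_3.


the result is g(x) = 0

Δ f = -24x^3 - (123/4)x^2 - (35/4)x + 3/4
D Δ f = -72x^2 - (123/2)x - 35/4
D f = -24x^3 + (21/4)x^2 + 10x
Δ D f = -72x^2 - (123/2)x - 35/4
[D, Δ] f = 0


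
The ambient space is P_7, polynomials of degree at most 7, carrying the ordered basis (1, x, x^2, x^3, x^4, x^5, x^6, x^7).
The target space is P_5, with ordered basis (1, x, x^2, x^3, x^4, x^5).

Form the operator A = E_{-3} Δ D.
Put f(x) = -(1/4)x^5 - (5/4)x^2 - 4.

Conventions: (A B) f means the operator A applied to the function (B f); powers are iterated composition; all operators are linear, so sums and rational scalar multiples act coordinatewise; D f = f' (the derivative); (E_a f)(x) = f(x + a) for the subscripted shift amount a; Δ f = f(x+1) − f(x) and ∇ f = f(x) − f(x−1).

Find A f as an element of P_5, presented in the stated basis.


the result is g(x) = -5x^3 + (75/2)x^2 - 95x + 315/4

D f = -(5/4)x^4 - (5/2)x
Δ D f = -5x^3 - (15/2)x^2 - 5x - 15/4
E_{-3} Δ D f = -5x^3 + (75/2)x^2 - 95x + 315/4


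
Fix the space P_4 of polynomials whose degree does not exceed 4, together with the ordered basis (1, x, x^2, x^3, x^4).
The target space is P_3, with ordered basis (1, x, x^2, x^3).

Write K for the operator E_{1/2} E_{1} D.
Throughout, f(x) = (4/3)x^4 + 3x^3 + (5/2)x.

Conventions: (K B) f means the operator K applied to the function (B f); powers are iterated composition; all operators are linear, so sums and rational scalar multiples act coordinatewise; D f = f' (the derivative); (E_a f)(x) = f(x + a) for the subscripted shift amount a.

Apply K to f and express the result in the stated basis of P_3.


D f = (16/3)x^3 + 9x^2 + 5/2
E_{1} D f = (16/3)x^3 + 25x^2 + 34x + 101/6
E_{1/2} (E_{1} D) f = (16/3)x^3 + 33x^2 + 63x + 163/4

g(x) = (16/3)x^3 + 33x^2 + 63x + 163/4


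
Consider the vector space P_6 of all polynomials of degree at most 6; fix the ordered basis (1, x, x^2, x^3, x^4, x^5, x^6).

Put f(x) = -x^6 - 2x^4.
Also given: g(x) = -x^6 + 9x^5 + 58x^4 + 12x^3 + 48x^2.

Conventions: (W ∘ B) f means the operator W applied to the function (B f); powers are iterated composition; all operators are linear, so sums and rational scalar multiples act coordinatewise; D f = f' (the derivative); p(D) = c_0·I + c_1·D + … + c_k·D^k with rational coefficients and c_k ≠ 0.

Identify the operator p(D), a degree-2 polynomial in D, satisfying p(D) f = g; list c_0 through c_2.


c_0 = 1, c_1 = -3/2, c_2 = -2

D^0 f = -x^6 - 2x^4
D^1 f = -6x^5 - 8x^3
D^2 f = -30x^4 - 24x^2
matching coefficients of g against c_0 f + c_1 Df + … from the top degree down determines the c_i
solution: c_0 = 1, c_1 = -3/2, c_2 = -2


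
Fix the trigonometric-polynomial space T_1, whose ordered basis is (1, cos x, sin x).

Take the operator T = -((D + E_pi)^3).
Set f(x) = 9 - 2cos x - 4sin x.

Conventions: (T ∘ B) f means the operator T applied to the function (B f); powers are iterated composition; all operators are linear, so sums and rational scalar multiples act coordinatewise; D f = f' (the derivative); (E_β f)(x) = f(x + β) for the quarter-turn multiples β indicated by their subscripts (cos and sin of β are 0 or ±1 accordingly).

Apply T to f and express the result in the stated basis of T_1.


the result is g(x) = -9 + 12cos x + 4sin x

D f = -4cos x + 2sin x
E_pi f = 9 + 2cos x + 4sin x
(D + E_pi) f = 9 - 2cos x + 6sin x
D (D + E_pi) f = 6cos x + 2sin x
E_pi (D + E_pi) f = 9 + 2cos x - 6sin x
(D + E_pi) (D + E_pi) f = 9 + 8cos x - 4sin x
D (D + E_pi) (D + E_pi) f = -4cos x - 8sin x
E_pi (D + E_pi) (D + E_pi) f = 9 - 8cos x + 4sin x
(D + E_pi) (D + E_pi) (D + E_pi) f = 9 - 12cos x - 4sin x
(-((D + E_pi)^3)) f = -9 + 12cos x + 4sin x


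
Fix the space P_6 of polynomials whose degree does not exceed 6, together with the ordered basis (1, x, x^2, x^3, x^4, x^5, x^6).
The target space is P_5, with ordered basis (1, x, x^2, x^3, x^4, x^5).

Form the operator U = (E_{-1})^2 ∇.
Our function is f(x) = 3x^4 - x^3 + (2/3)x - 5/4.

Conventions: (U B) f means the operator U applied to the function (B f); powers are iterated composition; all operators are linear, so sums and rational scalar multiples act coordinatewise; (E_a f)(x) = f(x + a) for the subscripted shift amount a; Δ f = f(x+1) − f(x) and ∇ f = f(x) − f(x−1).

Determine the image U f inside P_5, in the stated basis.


g(x) = 12x^3 - 93x^2 + 243x - 640/3

∇ f = 12x^3 - 21x^2 + 15x - 10/3
E_{-1} ∇ f = 12x^3 - 57x^2 + 93x - 154/3
E_{-1} E_{-1} ∇ f = 12x^3 - 93x^2 + 243x - 640/3


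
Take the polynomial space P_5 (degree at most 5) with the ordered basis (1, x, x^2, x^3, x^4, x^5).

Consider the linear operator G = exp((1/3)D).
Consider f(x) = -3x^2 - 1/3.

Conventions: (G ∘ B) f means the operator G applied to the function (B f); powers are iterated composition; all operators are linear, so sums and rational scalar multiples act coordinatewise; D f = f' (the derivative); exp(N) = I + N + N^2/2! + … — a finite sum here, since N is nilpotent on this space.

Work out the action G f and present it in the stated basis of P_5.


order-1 term: -2x
order-2 term: -1/3
the series for exp((1/3)D) f terminates at order 2
exp((1/3)D) f = -3x^2 - 2x - 2/3

the result is g(x) = -3x^2 - 2x - 2/3


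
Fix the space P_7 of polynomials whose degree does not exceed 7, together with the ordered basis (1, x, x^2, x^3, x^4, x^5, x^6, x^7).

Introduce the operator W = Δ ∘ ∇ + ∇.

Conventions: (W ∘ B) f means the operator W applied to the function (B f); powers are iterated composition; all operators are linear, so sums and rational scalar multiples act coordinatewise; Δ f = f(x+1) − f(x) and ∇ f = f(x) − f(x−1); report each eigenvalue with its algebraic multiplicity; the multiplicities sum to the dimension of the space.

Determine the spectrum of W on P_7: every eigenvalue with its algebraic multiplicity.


image of 1: 0
image of x: 1
image of x^2: 2x + 1
image of x^3: 3x^2 + 3x + 1
image of x^4: 4x^3 + 6x^2 + 4x + 1
image of x^5: 5x^4 + 10x^3 + 10x^2 + 5x + 1
image of x^6: 6x^5 + 15x^4 + 20x^3 + 15x^2 + 6x + 1
image of x^7: 7x^6 + 21x^5 + 35x^4 + 35x^3 + 21x^2 + 7x + 1
the matrix is upper triangular; its diagonal is (0, 0, 0, 0, 0, 0, 0, 0)
for a triangular matrix the eigenvalues are the diagonal entries, with algebraic multiplicity their repetition count

λ = 0 (multiplicity 8)


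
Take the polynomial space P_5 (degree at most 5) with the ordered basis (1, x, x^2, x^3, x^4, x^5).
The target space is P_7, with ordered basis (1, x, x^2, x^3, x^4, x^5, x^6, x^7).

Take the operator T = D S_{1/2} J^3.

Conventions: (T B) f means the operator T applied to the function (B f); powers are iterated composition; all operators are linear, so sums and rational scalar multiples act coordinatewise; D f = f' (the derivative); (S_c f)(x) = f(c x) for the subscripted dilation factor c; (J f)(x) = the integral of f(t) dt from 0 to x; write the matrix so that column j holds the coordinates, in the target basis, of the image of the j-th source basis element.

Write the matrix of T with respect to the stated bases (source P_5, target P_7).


image of 1: (1/16)x^2
image of x: (1/96)x^3
image of x^2: (1/384)x^4
image of x^3: (1/1280)x^5
image of x^4: (1/3840)x^6
image of x^5: (1/10752)x^7
each image's coordinates form column j of the matrix

the matrix is [[0, 0, 0, 0, 0, 0]; [0, 0, 0, 0, 0, 0]; [1/16, 0, 0, 0, 0, 0]; [0, 1/96, 0, 0, 0, 0]; [0, 0, 1/384, 0, 0, 0]; [0, 0, 0, 1/1280, 0, 0]; [0, 0, 0, 0, 1/3840, 0]; [0, 0, 0, 0, 0, 1/10752]] (rows listed top to bottom)


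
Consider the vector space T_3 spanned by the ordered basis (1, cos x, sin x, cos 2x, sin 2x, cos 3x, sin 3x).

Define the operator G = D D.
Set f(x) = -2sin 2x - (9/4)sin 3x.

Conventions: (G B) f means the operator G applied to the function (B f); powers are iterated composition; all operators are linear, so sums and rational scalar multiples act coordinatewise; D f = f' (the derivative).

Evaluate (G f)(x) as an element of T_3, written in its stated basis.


the result is g(x) = 8sin 2x + (81/4)sin 3x

D f = -4cos 2x - (27/4)cos 3x
D D f = 8sin 2x + (81/4)sin 3x


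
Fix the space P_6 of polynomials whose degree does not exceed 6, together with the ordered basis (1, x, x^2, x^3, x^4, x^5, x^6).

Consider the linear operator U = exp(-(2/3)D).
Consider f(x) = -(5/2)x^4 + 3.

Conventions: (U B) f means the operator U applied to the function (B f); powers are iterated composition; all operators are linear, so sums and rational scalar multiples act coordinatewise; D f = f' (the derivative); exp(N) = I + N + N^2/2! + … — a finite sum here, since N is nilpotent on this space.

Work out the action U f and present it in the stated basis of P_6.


g(x) = -(5/2)x^4 + (20/3)x^3 - (20/3)x^2 + (80/27)x + 203/81

order-1 term: (20/3)x^3
order-2 term: -(20/3)x^2
order-3 term: (80/27)x
order-4 term: -40/81
the series for exp(-(2/3)D) f terminates at order 4
exp(-(2/3)D) f = -(5/2)x^4 + (20/3)x^3 - (20/3)x^2 + (80/27)x + 203/81


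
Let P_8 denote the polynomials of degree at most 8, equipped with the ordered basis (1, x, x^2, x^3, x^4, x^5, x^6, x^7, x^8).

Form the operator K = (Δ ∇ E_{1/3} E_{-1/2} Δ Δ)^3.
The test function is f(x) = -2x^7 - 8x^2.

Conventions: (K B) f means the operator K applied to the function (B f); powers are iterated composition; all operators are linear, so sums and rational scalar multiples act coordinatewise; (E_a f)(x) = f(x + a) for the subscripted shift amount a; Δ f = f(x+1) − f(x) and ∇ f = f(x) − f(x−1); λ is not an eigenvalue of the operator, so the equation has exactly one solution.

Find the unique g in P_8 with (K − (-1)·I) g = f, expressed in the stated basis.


write g with unknown coordinates in the stated basis and equate coefficients in (K − (-1)·I) g = f
solving from the highest basis element down gives g = -2x^7 - 8x^2
check: K g = 0
so K g − (-1)·g = -2x^7 - 8x^2 = f ✓

the image equals g(x) = -2x^7 - 8x^2


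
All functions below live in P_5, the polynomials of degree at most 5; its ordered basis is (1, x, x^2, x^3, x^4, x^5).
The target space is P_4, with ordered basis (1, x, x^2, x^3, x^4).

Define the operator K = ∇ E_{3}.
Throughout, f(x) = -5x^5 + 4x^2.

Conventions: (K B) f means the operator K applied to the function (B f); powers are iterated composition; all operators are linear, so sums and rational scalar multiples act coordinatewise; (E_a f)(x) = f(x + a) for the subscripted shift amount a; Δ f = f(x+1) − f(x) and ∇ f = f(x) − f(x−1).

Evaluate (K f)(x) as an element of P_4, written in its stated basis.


E_{3} f = -5x^5 - 75x^4 - 450x^3 - 1346x^2 - 2001x - 1179
∇ E_{3} f = -25x^4 - 250x^3 - 950x^2 - 1617x - 1035

g(x) = -25x^4 - 250x^3 - 950x^2 - 1617x - 1035


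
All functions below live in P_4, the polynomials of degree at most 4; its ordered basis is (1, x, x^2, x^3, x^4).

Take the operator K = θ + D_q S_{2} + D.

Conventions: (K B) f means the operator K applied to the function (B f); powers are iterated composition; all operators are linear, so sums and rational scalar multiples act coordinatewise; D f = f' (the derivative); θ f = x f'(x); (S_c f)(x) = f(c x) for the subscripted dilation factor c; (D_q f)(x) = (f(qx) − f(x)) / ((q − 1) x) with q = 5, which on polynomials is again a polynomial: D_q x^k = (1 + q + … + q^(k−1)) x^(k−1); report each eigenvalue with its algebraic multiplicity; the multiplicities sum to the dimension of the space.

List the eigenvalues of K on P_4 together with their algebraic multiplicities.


image of 1: 0
image of x: x + 3
image of x^2: 2x^2 + 26x
image of x^3: 3x^3 + 251x^2
image of x^4: 4x^4 + 2500x^3
the matrix is upper triangular; its diagonal is (0, 1, 2, 3, 4)
for a triangular matrix the eigenvalues are the diagonal entries, with algebraic multiplicity their repetition count

λ = 0 (multiplicity 1), λ = 1 (multiplicity 1), λ = 2 (multiplicity 1), λ = 3 (multiplicity 1), λ = 4 (multiplicity 1)


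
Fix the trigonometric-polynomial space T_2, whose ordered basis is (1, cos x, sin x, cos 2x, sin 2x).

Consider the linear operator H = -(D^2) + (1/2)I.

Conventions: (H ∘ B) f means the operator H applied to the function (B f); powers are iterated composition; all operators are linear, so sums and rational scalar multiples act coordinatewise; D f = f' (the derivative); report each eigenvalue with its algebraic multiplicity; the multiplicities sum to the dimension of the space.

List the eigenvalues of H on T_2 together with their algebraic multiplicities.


image of 1: 1/2
image of cos x: (3/2)cos x
image of sin x: (3/2)sin x
image of cos 2x: (9/2)cos 2x
image of sin 2x: (9/2)sin 2x
the matrix is diagonal; its diagonal is (1/2, 3/2, 3/2, 9/2, 9/2)
for a triangular matrix the eigenvalues are the diagonal entries, with algebraic multiplicity their repetition count

λ = 1/2 (multiplicity 1), λ = 3/2 (multiplicity 2), λ = 9/2 (multiplicity 2)


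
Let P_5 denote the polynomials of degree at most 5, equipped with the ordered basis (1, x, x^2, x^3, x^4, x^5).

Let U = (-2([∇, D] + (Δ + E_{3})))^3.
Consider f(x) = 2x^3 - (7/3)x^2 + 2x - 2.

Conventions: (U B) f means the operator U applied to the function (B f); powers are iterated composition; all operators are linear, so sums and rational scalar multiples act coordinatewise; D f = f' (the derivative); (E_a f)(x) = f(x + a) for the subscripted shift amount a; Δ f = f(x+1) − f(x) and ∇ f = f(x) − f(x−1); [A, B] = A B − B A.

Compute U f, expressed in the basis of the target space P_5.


D f = 6x^2 - (14/3)x + 2
∇ D f = 12x - 32/3
∇ f = 6x^2 - (32/3)x + 19/3
D ∇ f = 12x - 32/3
[∇, D] f = 0
Δ f = 6x^2 + (4/3)x + 5/3
E_{3} f = 2x^3 + (47/3)x^2 + 42x + 37
(Δ + E_{3}) f = 2x^3 + (65/3)x^2 + (130/3)x + 116/3
([∇, D] + (Δ + E_{3})) f = 2x^3 + (65/3)x^2 + (130/3)x + 116/3
(-2([∇, D] + (Δ + E_{3}))) f = -4x^3 - (130/3)x^2 - (260/3)x - 232/3
D (-2([∇, D] + (Δ + E_{3}))) f = -12x^2 - (260/3)x - 260/3
∇ D (-2([∇, D] + (Δ + E_{3}))) f = -24x - 224/3
∇ (-2([∇, D] + (Δ + E_{3}))) f = -12x^2 - (224/3)x - 142/3
D ∇ (-2([∇, D] + (Δ + E_{3}))) f = -24x - 224/3
[∇, D] (-2([∇, D] + (Δ + E_{3}))) f = 0
Δ (-2([∇, D] + (Δ + E_{3}))) f = -12x^2 - (296/3)x - 134
E_{3} (-2([∇, D] + (Δ + E_{3}))) f = -4x^3 - (238/3)x^2 - (1364/3)x - 2506/3
(Δ + E_{3}) (-2([∇, D] + (Δ + E_{3}))) f = -4x^3 - (274/3)x^2 - (1660/3)x - 2908/3
([∇, D] + (Δ + E_{3})) (-2([∇, D] + (Δ + E_{3}))) f = -4x^3 - (274/3)x^2 - (1660/3)x - 2908/3
(-2([∇, D] + (Δ + E_{3}))) (-2([∇, D] + (Δ + E_{3}))) f = 8x^3 + (548/3)x^2 + (3320/3)x + 5816/3
D (-2([∇, D] + (Δ + E_{3}))) (-2([∇, D] + (Δ + E_{3}))) f = 24x^2 + (1096/3)x + 3320/3
∇ D (-2([∇, D] + (Δ + E_{3}))) (-2([∇, D] + (Δ + E_{3}))) f = 48x + 1024/3
∇ (-2([∇, D] + (Δ + E_{3}))) (-2([∇, D] + (Δ + E_{3}))) f = 24x^2 + (1024/3)x + 932
D ∇ (-2([∇, D] + (Δ + E_{3}))) (-2([∇, D] + (Δ + E_{3}))) f = 48x + 1024/3
[∇, D] (-2([∇, D] + (Δ + E_{3}))) (-2([∇, D] + (Δ + E_{3}))) f = 0
Δ (-2([∇, D] + (Δ + E_{3}))) (-2([∇, D] + (Δ + E_{3}))) f = 24x^2 + (1168/3)x + 3892/3
E_{3} (-2([∇, D] + (Δ + E_{3}))) (-2([∇, D] + (Δ + E_{3}))) f = 8x^3 + (764/3)x^2 + (7256/3)x + 21356/3
(Δ + E_{3}) (-2([∇, D] + (Δ + E_{3}))) (-2([∇, D] + (Δ + E_{3}))) f = 8x^3 + (836/3)x^2 + 2808x + 8416
([∇, D] + (Δ + E_{3})) (-2([∇, D] + (Δ + E_{3}))) (-2([∇, D] + (Δ + E_{3}))) f = 8x^3 + (836/3)x^2 + 2808x + 8416
(-2([∇, D] + (Δ + E_{3}))) (-2([∇, D] + (Δ + E_{3}))) (-2([∇, D] + (Δ + E_{3}))) f = -16x^3 - (1672/3)x^2 - 5616x - 16832

the image equals g(x) = -16x^3 - (1672/3)x^2 - 5616x - 16832


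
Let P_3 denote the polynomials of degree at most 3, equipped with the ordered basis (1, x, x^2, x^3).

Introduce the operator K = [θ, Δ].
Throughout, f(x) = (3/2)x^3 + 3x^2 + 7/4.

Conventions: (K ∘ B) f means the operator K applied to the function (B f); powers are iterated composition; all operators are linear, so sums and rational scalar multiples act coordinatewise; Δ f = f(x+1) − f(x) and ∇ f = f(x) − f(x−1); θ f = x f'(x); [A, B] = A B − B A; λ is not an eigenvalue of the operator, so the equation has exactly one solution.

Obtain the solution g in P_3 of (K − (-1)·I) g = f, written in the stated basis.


the result is g(x) = (3/2)x^3 + (15/2)x^2 + 24x + 181/4

write g with unknown coordinates in the stated basis and equate coefficients in (K − (-1)·I) g = f
solving from the highest basis element down gives g = (3/2)x^3 + (15/2)x^2 + 24x + 181/4
check: K g = -(9/2)x^2 - 24x - 87/2
so K g − (-1)·g = (3/2)x^3 + 3x^2 + 7/4 = f ✓


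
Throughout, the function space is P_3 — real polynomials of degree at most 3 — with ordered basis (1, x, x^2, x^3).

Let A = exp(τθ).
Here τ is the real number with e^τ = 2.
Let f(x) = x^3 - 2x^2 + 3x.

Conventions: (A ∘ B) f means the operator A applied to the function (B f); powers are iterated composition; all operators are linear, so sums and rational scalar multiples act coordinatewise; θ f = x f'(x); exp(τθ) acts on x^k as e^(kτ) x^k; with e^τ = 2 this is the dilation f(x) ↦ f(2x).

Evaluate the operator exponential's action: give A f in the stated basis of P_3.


g(x) = 8x^3 - 8x^2 + 6x

exp(τθ) x^k = e^(kτ) x^k; with e^τ = 2 this sends x^k to 2^k x^k
x ↦ 2 x
x^2 ↦ 4 x^2
x^3 ↦ 8 x^3
applying this coordinatewise to f: exp(τθ) f = 8x^3 - 8x^2 + 6x


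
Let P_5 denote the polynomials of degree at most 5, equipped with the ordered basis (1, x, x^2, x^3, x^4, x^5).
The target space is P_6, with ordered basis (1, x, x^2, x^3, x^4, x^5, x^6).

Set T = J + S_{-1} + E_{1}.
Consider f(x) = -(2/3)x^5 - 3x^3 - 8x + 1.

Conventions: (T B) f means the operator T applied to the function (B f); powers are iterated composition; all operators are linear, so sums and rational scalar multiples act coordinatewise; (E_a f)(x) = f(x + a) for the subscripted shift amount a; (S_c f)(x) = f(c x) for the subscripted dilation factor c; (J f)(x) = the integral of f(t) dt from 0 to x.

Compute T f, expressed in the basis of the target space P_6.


J f = -(1/9)x^6 - (3/4)x^4 - 4x^2 + x
S_{-1} f = (2/3)x^5 + 3x^3 + 8x + 1
E_{1} f = -(2/3)x^5 - (10/3)x^4 - (29/3)x^3 - (47/3)x^2 - (61/3)x - 32/3
(J + S_{-1} + E_{1}) f = -(1/9)x^6 - (49/12)x^4 - (20/3)x^3 - (59/3)x^2 - (34/3)x - 29/3

the result is g(x) = -(1/9)x^6 - (49/12)x^4 - (20/3)x^3 - (59/3)x^2 - (34/3)x - 29/3


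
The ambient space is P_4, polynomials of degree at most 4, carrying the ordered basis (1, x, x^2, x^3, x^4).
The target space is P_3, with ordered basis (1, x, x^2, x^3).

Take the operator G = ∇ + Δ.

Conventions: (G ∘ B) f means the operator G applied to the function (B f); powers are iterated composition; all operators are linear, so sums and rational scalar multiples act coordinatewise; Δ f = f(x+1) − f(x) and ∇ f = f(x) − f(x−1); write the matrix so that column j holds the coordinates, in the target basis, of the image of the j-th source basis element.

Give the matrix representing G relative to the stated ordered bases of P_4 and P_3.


image of 1: 0
image of x: 2
image of x^2: 4x
image of x^3: 6x^2 + 2
image of x^4: 8x^3 + 8x
each image's coordinates form column j of the matrix

the matrix is [[0, 2, 0, 2, 0]; [0, 0, 4, 0, 8]; [0, 0, 0, 6, 0]; [0, 0, 0, 0, 8]] (rows listed top to bottom)


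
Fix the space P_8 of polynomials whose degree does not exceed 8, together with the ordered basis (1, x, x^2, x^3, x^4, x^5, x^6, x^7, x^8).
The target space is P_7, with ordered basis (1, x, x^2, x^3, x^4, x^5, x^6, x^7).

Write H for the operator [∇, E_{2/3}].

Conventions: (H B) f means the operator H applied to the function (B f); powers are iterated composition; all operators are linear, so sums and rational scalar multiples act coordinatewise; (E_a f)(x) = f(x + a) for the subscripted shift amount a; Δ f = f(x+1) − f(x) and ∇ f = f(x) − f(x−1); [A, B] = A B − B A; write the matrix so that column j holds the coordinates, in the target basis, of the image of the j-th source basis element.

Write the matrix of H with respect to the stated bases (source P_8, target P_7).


image of 1: 0
image of x: 0
image of x^2: 0
image of x^3: 0
image of x^4: 0
image of x^5: 0
image of x^6: 0
image of x^7: 0
image of x^8: 0
each image's coordinates form column j of the matrix

the matrix is [[0, 0, 0, 0, 0, 0, 0, 0, 0]; [0, 0, 0, 0, 0, 0, 0, 0, 0]; [0, 0, 0, 0, 0, 0, 0, 0, 0]; [0, 0, 0, 0, 0, 0, 0, 0, 0]; [0, 0, 0, 0, 0, 0, 0, 0, 0]; [0, 0, 0, 0, 0, 0, 0, 0, 0]; [0, 0, 0, 0, 0, 0, 0, 0, 0]; [0, 0, 0, 0, 0, 0, 0, 0, 0]] (rows listed top to bottom)


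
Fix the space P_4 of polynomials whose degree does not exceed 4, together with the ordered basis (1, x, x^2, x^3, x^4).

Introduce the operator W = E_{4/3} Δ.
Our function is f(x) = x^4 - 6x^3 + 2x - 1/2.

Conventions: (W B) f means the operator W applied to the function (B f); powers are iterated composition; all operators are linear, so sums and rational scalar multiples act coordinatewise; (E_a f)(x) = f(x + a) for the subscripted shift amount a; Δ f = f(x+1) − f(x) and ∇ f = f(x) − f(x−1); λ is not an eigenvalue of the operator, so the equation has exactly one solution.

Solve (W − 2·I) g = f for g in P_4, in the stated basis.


write g with unknown coordinates in the stated basis and equate coefficients in (W − 2·I) g = f
solving from the highest basis element down gives g = -(1/2)x^4 + 2x^3 - (5/2)x^2 - (17/6)x - 55/27
check: W g = -2x^3 - 5x^2 - (11/3)x - 247/54
so W g − 2·g = x^4 - 6x^3 + 2x - 1/2 = f ✓

the result is g(x) = -(1/2)x^4 + 2x^3 - (5/2)x^2 - (17/6)x - 55/27
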